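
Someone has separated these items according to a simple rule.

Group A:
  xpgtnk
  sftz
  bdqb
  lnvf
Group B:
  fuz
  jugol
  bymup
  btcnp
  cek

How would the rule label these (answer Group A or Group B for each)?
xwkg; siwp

Group A, Group A

The simplest hypothesis consistent with all the labels is: even length.
xwkg: length 4, meets the rule → Group A. siwp: length 4, meets the rule → Group A.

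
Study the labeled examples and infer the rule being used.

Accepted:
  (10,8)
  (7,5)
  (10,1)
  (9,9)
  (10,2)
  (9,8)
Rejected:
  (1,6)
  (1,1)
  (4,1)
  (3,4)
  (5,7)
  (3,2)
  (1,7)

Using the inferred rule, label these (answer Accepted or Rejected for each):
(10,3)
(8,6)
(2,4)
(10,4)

All 'Accepted' examples share one property — first ≥ 6 — and every 'Rejected' example lacks it.
(10,3): Accepted (first 10). (8,6): Accepted (first 8). (2,4): Rejected (first 2). (10,4): Accepted (first 10).

Accepted, Accepted, Rejected, Accepted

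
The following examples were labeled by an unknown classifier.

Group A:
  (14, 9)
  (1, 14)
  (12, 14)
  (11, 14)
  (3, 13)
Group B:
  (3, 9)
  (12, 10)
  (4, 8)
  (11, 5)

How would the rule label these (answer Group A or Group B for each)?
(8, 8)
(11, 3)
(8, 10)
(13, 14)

Group B, Group B, Group B, Group A

The distinguishing property — max ≥ 13 — holds for all the 'Group A' cases and none of the 'Group B' cases.
(8, 8) — max 8, hence Group B.
(11, 3) — max 11, hence Group B.
(8, 10) — max 10, hence Group B.
(13, 14) — max 14, hence Group A.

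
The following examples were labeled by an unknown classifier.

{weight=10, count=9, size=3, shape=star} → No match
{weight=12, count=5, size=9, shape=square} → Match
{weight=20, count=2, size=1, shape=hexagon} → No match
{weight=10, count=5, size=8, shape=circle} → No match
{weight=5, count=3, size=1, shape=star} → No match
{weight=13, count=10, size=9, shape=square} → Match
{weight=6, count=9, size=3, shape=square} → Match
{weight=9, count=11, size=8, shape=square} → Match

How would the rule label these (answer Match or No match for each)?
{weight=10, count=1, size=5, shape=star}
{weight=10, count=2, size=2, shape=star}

The pattern is that an item is 'Match' exactly when: shape is square.
{weight=10, count=1, size=5, shape=star} → shape is star → No match. {weight=10, count=2, size=2, shape=star} → shape is star → No match.

No match, No match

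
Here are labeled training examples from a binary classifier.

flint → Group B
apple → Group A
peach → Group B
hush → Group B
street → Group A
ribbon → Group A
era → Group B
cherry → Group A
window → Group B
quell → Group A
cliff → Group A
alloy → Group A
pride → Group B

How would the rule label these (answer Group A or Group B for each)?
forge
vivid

Group B, Group B

Comparing the two groups points to one rule — has a double letter.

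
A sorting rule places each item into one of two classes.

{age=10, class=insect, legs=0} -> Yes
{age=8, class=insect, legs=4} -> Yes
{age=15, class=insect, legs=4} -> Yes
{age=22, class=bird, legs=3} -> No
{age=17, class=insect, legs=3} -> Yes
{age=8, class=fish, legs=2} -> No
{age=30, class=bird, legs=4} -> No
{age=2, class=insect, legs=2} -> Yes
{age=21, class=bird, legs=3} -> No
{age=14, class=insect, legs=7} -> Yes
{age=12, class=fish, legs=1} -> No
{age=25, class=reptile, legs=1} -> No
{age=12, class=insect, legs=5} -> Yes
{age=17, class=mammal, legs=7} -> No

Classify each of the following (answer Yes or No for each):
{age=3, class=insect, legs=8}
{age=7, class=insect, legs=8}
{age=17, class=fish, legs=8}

Yes, Yes, No

The pattern is that an item is 'Yes' exactly when: class is insect.
{age=3, class=insect, legs=8} → class is insect → Yes. {age=7, class=insect, legs=8} → class is insect → Yes. {age=17, class=fish, legs=8} → class is fish → No.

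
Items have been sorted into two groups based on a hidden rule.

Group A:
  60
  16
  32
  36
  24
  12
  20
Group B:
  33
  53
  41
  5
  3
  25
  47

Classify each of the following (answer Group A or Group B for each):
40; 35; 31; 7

'Group A' ⟺ even.

Group A, Group B, Group B, Group B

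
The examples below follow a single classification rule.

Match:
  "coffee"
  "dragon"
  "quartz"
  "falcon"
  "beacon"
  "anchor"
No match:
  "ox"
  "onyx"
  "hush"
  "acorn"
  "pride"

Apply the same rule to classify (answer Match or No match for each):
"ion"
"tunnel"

The distinguishing property — length 6 — holds for all the 'Match' cases and none of the 'No match' cases.

No match, Match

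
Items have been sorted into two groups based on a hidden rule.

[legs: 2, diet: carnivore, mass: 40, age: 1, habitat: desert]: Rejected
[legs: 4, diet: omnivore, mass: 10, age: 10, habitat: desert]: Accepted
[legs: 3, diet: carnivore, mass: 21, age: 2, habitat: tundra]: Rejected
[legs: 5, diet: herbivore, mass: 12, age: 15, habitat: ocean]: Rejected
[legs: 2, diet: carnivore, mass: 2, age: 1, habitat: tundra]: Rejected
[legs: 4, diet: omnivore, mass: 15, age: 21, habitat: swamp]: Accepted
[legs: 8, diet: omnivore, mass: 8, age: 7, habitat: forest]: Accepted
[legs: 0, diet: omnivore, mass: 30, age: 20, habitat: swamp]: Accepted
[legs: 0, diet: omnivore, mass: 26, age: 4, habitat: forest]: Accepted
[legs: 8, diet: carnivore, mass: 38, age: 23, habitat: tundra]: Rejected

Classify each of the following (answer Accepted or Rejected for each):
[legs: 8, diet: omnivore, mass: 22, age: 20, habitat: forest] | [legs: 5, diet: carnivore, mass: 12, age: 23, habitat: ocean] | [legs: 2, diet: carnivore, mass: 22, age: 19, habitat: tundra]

The simplest hypothesis consistent with all the labels is: diet is omnivore.
Accepted: [legs: 8, diet: omnivore, mass: 22, age: 20, habitat: forest], since diet is omnivore.
Rejected: [legs: 5, diet: carnivore, mass: 12, age: 23, habitat: ocean], since diet is carnivore.
Rejected: [legs: 2, diet: carnivore, mass: 22, age: 19, habitat: tundra], since diet is carnivore.

Accepted, Rejected, Rejected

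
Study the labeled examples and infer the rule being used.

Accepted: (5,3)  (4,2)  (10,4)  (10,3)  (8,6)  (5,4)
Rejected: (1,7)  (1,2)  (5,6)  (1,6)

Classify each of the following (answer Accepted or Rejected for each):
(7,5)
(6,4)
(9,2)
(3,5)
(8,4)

Accepted, Accepted, Accepted, Rejected, Accepted

Every 'Accepted' example satisfies: first > second. None of the 'Rejected' examples do.
(7,5): 7 > 5 — fits, so Accepted. (6,4): 6 > 4 — fits, so Accepted. (9,2): 9 > 2 — fits, so Accepted. (3,5): 3 < 5 — doesn't match, so Rejected. (8,4): 8 > 4 — fits, so Accepted.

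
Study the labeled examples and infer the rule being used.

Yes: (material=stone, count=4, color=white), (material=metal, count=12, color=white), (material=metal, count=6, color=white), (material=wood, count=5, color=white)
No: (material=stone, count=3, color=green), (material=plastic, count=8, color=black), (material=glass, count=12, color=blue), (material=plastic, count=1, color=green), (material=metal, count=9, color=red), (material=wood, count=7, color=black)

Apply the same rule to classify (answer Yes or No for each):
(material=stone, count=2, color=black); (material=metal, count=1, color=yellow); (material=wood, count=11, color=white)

No, No, Yes

The distinguishing property — color is white — holds for all the 'Yes' cases and none of the 'No' cases.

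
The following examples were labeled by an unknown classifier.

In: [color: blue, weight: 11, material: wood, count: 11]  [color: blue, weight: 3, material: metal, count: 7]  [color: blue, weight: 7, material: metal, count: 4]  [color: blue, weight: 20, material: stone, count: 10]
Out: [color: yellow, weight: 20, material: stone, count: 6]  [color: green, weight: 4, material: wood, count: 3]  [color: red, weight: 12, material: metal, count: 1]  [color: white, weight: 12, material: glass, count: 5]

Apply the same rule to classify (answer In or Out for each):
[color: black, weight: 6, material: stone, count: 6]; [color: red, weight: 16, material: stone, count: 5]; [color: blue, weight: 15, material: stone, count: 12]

Every 'In' example satisfies: color is blue. None of the 'Out' examples do.

Out, Out, In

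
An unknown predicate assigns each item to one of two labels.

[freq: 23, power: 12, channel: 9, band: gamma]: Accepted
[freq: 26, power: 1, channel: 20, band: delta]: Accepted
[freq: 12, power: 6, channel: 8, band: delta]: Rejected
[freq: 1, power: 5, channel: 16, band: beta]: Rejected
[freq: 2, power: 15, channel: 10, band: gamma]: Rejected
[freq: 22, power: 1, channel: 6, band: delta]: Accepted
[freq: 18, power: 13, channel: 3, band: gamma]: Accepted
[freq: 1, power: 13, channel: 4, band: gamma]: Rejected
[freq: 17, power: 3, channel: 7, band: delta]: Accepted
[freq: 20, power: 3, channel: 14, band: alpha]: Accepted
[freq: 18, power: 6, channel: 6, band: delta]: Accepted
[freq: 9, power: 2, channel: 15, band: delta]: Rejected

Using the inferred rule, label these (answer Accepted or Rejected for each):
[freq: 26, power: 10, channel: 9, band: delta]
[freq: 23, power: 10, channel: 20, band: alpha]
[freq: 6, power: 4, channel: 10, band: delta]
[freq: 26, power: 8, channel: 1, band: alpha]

Accepted, Accepted, Rejected, Accepted

The simplest hypothesis consistent with all the labels is: freq ≥ 17.
Accepted: [freq: 26, power: 10, channel: 9, band: delta], since freq = 26. Accepted: [freq: 23, power: 10, channel: 20, band: alpha], since freq = 23. Rejected: [freq: 6, power: 4, channel: 10, band: delta], since freq = 6. Accepted: [freq: 26, power: 8, channel: 1, band: alpha], since freq = 26.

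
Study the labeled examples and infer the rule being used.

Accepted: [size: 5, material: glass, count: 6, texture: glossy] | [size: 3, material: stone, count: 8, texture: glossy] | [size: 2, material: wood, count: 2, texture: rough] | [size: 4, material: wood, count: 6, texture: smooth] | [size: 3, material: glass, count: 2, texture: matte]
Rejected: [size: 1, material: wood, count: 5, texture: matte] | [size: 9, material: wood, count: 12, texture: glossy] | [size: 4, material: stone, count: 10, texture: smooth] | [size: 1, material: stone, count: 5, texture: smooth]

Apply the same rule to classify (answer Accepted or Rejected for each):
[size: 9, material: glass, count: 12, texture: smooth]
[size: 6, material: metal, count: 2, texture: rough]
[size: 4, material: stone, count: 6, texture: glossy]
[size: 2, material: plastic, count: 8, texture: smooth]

Rejected, Accepted, Accepted, Accepted

The distinguishing property — size ≥ 2 AND count ≤ 8 — holds for all the 'Accepted' cases and none of the 'Rejected' cases.
[size: 9, material: glass, count: 12, texture: smooth]: Rejected (size = 9, count = 12). [size: 6, material: metal, count: 2, texture: rough]: Accepted (size = 6, count = 2). [size: 4, material: stone, count: 6, texture: glossy]: Accepted (size = 4, count = 6). [size: 2, material: plastic, count: 8, texture: smooth]: Accepted (size = 2, count = 8).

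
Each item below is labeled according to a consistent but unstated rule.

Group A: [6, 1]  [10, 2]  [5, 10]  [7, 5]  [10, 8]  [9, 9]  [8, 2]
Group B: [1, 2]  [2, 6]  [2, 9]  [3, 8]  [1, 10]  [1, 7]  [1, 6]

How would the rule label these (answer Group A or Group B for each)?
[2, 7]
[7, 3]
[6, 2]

Group B, Group A, Group A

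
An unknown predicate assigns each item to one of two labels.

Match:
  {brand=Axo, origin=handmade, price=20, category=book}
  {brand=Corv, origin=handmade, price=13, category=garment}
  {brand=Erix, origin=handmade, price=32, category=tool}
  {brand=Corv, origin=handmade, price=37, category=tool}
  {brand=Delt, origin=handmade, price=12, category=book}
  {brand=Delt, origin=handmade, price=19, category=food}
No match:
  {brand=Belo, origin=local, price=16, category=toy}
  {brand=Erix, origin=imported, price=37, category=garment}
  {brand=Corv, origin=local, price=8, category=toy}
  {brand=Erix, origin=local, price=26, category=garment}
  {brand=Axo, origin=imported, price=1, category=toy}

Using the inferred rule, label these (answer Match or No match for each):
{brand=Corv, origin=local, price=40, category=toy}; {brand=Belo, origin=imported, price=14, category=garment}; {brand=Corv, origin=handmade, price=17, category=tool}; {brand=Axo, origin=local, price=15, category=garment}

No match, No match, Match, No match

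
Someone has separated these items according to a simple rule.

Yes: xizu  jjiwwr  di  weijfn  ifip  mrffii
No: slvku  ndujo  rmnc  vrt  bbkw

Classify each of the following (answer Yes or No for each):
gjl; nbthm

The classifier is using: contains 'i'.
gjl — no 'i', hence No. nbthm — no 'i', hence No.

No, No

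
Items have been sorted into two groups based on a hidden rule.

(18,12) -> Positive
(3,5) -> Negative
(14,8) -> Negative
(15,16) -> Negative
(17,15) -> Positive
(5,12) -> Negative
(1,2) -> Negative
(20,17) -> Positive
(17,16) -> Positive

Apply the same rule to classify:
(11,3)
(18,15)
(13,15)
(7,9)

Negative, Positive, Negative, Negative

A rule that fits every label: first ≥ 16 — true of each 'Positive' example, false of each 'Negative' one.
(11,3) → first 11 → Negative. (18,15) → first 18 → Positive. (13,15) → first 13 → Negative. (7,9) → first 7 → Negative.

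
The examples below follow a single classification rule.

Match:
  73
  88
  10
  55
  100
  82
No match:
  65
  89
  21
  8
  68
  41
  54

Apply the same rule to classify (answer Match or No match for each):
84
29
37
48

The classifier is using: ≡ 1 (mod 3).
No match: 84, since 84 mod 3 = 0. No match: 29, since 29 mod 3 = 2. Match: 37, since 37 mod 3 = 1. No match: 48, since 48 mod 3 = 0.

No match, No match, Match, No match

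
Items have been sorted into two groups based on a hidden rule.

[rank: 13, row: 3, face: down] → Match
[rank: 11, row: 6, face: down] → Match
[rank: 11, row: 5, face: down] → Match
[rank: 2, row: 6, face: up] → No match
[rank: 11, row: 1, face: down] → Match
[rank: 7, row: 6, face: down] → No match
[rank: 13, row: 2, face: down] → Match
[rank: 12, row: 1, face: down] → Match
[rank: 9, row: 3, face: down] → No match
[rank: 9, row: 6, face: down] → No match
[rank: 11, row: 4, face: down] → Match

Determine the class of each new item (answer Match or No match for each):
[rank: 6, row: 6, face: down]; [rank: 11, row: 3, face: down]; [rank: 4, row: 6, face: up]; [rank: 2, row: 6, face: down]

No match, Match, No match, No match

Rule: rank ≥ 11. This holds for each 'Match' example and fails for each 'No match' one.
[rank: 6, row: 6, face: down]: rank = 6 — doesn't qualify, so No match.
[rank: 11, row: 3, face: down]: rank = 11 — has this property, so Match.
[rank: 4, row: 6, face: up]: rank = 4 — doesn't qualify, so No match.
[rank: 2, row: 6, face: down]: rank = 2 — doesn't qualify, so No match.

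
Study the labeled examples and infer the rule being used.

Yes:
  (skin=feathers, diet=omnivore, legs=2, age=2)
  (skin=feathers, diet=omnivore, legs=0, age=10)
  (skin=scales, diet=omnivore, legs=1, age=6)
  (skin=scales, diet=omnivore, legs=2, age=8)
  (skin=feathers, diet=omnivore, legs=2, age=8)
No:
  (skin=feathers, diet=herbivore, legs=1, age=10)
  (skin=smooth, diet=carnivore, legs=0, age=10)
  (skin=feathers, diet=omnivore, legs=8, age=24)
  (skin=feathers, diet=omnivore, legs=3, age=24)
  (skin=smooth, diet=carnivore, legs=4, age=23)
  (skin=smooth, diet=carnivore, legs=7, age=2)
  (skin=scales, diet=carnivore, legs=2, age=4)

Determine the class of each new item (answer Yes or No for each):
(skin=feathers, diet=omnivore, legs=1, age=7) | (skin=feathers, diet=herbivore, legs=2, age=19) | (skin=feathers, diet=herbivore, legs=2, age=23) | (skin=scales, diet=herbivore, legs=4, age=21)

Yes, No, No, No

'Yes' ⟺ diet is omnivore AND age ≤ 10.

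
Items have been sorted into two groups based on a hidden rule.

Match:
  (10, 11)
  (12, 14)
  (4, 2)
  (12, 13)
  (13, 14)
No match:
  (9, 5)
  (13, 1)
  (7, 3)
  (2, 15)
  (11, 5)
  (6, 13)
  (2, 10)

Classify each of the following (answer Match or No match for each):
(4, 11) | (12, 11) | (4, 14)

The simplest hypothesis consistent with all the labels is: |first − second| ≤ 2.

No match, Match, No match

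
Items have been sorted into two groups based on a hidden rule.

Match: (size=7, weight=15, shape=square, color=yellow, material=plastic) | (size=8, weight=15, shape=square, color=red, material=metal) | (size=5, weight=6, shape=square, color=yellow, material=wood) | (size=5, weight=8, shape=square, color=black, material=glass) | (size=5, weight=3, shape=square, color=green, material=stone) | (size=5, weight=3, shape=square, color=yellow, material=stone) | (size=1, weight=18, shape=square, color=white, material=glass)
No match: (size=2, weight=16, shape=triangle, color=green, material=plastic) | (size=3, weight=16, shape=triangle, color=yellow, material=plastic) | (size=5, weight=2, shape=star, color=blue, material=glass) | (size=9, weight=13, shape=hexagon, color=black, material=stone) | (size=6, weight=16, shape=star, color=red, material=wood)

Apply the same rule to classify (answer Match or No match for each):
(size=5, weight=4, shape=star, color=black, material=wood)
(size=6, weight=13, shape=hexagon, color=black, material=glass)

'Match' ⟺ shape is square.
(size=5, weight=4, shape=star, color=black, material=wood) — shape is star, hence No match.
(size=6, weight=13, shape=hexagon, color=black, material=glass) — shape is hexagon, hence No match.

No match, No match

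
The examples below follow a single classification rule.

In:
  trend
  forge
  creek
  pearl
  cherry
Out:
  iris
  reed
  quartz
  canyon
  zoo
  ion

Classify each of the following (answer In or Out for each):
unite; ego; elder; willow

Rule: length ≥ 5 AND contains 'e'. This holds for each 'In' example and fails for each 'Out' one.
unite: length 5, has 'e', fits → In.
ego: length 3, has 'e', does not fit → Out.
elder: length 5, has 'e', fits → In.
willow: length 6, no 'e', does not fit → Out.

In, Out, In, Out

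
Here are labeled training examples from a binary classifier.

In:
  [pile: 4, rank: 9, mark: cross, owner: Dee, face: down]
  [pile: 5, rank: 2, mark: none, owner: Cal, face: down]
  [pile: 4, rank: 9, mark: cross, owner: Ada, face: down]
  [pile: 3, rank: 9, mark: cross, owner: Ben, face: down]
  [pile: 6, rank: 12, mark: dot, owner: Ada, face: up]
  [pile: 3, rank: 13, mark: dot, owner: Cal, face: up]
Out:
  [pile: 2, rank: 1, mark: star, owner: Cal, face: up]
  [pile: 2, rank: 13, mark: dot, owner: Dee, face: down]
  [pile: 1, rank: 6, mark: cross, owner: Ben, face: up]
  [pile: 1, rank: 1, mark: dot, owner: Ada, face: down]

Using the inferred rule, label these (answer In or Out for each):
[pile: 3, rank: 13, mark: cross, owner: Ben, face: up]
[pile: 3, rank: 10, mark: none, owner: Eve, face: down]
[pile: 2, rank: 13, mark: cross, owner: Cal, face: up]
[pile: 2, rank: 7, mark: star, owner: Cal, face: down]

The classifier is using: pile ≥ 3.
[pile: 3, rank: 13, mark: cross, owner: Ben, face: up]: pile = 3, matches → In.
[pile: 3, rank: 10, mark: none, owner: Eve, face: down]: pile = 3, matches → In.
[pile: 2, rank: 13, mark: cross, owner: Cal, face: up]: pile = 2, fails the rule → Out.
[pile: 2, rank: 7, mark: star, owner: Cal, face: down]: pile = 2, fails the rule → Out.

In, In, Out, Out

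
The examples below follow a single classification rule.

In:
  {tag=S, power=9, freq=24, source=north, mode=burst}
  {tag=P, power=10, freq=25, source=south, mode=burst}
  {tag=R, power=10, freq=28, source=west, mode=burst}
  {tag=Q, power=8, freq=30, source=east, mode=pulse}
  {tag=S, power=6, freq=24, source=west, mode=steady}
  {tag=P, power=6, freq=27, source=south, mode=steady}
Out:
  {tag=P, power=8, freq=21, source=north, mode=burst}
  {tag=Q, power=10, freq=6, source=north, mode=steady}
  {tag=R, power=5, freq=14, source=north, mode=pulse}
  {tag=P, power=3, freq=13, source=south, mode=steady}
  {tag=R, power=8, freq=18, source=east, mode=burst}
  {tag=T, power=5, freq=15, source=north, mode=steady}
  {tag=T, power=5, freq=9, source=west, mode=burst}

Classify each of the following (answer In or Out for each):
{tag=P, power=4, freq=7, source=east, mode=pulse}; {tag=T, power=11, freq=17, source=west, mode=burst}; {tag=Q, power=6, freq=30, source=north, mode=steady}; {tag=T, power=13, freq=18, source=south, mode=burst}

All 'In' examples share one property — freq ≥ 24 — and every 'Out' example lacks it.
Out: {tag=P, power=4, freq=7, source=east, mode=pulse}, since freq = 7.
Out: {tag=T, power=11, freq=17, source=west, mode=burst}, since freq = 17.
In: {tag=Q, power=6, freq=30, source=north, mode=steady}, since freq = 30.
Out: {tag=T, power=13, freq=18, source=south, mode=burst}, since freq = 18.

Out, Out, In, Out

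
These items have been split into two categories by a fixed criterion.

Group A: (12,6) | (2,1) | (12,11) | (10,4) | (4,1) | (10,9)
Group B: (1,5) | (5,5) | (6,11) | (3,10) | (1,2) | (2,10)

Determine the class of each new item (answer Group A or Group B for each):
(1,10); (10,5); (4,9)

A rule that fits every label: first > second — true of each 'Group A' example, false of each 'Group B' one.
(1,10) — 1 < 10, hence Group B.
(10,5) — 10 > 5, hence Group A.
(4,9) — 4 < 9, hence Group B.

Group B, Group A, Group B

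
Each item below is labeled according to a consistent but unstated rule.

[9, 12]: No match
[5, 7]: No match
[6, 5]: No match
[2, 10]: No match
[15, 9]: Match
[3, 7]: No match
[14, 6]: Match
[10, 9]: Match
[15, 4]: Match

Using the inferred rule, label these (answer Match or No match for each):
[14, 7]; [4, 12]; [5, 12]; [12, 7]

The common property of the 'Match' items is: first ≥ 10. No 'No match' item has it.
[14, 7]: first 14 — qualifies, so Match. [4, 12]: first 4 — lacks this property, so No match. [5, 12]: first 5 — lacks this property, so No match. [12, 7]: first 12 — qualifies, so Match.

Match, No match, No match, Match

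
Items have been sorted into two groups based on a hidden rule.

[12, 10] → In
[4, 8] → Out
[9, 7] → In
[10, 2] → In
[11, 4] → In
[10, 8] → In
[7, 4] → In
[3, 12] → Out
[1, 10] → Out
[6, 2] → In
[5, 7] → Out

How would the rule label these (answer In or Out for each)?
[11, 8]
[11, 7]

In, In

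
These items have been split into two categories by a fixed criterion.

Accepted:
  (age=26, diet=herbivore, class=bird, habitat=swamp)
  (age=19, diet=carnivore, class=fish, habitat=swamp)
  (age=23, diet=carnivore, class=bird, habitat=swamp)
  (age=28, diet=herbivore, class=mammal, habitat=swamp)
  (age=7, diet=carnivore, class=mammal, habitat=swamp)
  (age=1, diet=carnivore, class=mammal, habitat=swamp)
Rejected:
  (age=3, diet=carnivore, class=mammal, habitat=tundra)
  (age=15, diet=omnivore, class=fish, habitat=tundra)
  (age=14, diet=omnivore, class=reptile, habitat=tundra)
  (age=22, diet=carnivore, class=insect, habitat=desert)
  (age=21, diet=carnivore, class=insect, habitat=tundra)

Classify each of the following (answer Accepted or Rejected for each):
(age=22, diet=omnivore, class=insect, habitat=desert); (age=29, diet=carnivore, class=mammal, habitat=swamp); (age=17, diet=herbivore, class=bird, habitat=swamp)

Rule: habitat is swamp. This holds for each 'Accepted' example and fails for each 'Rejected' one.

Rejected, Accepted, Accepted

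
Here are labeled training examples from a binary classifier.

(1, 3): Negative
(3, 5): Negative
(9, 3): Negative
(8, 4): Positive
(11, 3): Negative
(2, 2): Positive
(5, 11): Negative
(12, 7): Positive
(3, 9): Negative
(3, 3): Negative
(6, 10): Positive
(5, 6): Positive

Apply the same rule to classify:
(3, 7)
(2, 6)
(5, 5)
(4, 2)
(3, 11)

Negative, Positive, Negative, Positive, Negative

The rule appears to be: product is even.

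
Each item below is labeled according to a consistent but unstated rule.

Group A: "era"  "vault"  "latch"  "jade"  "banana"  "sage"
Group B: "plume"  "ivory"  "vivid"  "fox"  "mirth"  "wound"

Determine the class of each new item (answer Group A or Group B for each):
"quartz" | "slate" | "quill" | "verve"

All 'Group A' examples share one property — contains 'a' — and every 'Group B' example lacks it.

Group A, Group A, Group B, Group B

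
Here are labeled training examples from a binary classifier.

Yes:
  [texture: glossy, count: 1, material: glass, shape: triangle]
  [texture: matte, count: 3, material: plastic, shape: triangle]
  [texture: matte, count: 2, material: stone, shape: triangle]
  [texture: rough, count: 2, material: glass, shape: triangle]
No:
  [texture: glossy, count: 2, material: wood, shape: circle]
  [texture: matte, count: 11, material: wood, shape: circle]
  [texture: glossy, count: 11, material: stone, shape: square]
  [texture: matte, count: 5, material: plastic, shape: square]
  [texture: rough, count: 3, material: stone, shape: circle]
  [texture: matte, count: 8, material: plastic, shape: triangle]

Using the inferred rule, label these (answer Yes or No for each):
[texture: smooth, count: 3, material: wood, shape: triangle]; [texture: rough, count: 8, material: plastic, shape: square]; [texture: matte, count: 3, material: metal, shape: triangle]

Every 'Yes' example satisfies: shape is triangle AND count ≤ 3. None of the 'No' examples do.
[texture: smooth, count: 3, material: wood, shape: triangle]: shape is triangle, count = 3, has this property → Yes. [texture: rough, count: 8, material: plastic, shape: square]: shape is square, count = 8, fails this test → No. [texture: matte, count: 3, material: metal, shape: triangle]: shape is triangle, count = 3, has this property → Yes.

Yes, No, Yes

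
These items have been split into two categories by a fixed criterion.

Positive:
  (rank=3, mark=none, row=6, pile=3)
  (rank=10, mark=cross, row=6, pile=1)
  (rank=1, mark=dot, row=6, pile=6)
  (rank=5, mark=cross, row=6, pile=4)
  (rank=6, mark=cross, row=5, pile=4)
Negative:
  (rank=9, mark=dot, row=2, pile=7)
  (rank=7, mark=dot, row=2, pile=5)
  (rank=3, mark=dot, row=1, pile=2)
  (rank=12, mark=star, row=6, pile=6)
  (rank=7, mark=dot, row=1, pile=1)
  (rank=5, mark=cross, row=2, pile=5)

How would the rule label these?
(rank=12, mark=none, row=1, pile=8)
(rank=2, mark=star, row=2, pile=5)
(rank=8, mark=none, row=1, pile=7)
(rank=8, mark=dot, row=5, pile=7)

Negative, Negative, Negative, Positive

Every 'Positive' example satisfies: rank ≤ 10 AND row ≥ 5. None of the 'Negative' examples do.
(rank=12, mark=none, row=1, pile=8): rank = 12, row = 1, fails the rule → Negative. (rank=2, mark=star, row=2, pile=5): rank = 2, row = 2, fails the rule → Negative. (rank=8, mark=none, row=1, pile=7): rank = 8, row = 1, fails the rule → Negative. (rank=8, mark=dot, row=5, pile=7): rank = 8, row = 5, fits → Positive.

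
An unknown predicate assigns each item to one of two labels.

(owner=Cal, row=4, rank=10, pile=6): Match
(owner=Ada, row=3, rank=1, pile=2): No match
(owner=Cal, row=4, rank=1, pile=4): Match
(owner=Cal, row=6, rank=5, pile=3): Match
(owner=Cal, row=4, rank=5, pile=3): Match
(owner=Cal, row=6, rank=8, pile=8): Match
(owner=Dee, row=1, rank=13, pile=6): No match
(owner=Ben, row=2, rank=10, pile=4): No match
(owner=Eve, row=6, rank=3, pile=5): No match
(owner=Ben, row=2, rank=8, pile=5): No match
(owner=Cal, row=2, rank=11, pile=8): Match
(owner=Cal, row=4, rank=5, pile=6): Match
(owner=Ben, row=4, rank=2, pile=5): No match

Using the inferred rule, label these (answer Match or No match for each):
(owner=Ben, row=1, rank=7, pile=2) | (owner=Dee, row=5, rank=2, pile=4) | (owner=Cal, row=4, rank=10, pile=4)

No match, No match, Match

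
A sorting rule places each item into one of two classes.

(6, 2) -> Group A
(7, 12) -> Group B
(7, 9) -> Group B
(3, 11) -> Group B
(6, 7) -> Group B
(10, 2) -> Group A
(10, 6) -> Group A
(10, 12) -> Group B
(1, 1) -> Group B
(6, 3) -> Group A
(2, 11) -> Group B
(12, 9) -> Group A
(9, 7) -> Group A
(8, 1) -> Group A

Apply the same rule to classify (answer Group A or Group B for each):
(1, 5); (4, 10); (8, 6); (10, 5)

The simplest hypothesis consistent with all the labels is: first > second.
Group B: (1, 5), since 1 < 5.
Group B: (4, 10), since 4 < 10.
Group A: (8, 6), since 8 > 6.
Group A: (10, 5), since 10 > 5.

Group B, Group B, Group A, Group A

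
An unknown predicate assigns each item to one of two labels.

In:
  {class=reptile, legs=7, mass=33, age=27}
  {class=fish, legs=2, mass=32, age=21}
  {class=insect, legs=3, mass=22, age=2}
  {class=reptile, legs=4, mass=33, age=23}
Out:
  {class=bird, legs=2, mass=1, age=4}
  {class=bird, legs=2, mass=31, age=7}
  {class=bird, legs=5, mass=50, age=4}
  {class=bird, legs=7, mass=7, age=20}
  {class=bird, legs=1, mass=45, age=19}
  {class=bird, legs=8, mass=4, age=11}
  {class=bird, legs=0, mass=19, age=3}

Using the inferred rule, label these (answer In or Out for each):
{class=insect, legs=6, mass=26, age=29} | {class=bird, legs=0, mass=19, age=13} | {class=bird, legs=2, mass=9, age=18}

The common property of the 'In' items is: class is not bird. No 'Out' item has it.
{class=insect, legs=6, mass=26, age=29}: class is insect — matches, so In.
{class=bird, legs=0, mass=19, age=13}: class is bird — does not pass, so Out.
{class=bird, legs=2, mass=9, age=18}: class is bird — does not pass, so Out.

In, Out, Out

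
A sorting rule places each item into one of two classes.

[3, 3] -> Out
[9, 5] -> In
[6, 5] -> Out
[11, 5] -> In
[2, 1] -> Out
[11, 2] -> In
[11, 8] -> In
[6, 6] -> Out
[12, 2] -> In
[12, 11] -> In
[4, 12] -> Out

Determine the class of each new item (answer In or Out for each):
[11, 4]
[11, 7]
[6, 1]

In, In, Out

Every 'In' example satisfies: first ≥ 8. None of the 'Out' examples do.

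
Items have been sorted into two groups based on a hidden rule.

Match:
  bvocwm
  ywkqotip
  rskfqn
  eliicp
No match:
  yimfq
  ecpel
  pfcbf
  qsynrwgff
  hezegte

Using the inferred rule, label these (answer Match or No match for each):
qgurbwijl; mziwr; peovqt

One predicate separates the groups cleanly: even length.
qgurbwijl: length 9, does not satisfy this → No match. mziwr: length 5, does not satisfy this → No match. peovqt: length 6, qualifies → Match.

No match, No match, Match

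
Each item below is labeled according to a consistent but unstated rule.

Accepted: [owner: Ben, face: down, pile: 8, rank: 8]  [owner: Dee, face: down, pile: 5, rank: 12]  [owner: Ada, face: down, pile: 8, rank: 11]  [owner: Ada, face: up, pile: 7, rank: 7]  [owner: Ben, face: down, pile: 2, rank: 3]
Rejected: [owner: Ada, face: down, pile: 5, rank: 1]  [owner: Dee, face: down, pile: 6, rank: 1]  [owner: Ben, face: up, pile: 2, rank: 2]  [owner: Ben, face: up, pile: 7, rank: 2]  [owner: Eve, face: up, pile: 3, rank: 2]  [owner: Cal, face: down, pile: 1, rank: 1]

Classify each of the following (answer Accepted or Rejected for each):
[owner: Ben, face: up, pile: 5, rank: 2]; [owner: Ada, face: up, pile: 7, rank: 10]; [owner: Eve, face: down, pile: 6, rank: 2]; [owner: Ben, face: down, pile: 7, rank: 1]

Rejected, Accepted, Rejected, Rejected

The rule appears to be: rank ≥ 3.
[owner: Ben, face: up, pile: 5, rank: 2]: Rejected (rank = 2).
[owner: Ada, face: up, pile: 7, rank: 10]: Accepted (rank = 10).
[owner: Eve, face: down, pile: 6, rank: 2]: Rejected (rank = 2).
[owner: Ben, face: down, pile: 7, rank: 1]: Rejected (rank = 1).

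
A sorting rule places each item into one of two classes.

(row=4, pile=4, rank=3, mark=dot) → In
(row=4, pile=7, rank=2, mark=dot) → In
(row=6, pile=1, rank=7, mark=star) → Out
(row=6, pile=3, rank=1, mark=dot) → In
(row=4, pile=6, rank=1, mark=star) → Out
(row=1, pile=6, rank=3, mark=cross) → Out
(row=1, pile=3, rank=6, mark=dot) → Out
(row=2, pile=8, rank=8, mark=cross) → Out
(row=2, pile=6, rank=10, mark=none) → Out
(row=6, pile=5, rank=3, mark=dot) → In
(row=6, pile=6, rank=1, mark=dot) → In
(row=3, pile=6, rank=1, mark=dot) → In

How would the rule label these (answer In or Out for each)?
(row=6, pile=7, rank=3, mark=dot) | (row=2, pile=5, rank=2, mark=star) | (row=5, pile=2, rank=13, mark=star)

In, Out, Out

The common property of the 'In' items is: mark is dot AND row ≥ 2. No 'Out' item has it.
(row=6, pile=7, rank=3, mark=dot): mark is dot, row = 6 — qualifies, so In.
(row=2, pile=5, rank=2, mark=star): mark is star, row = 2 — does not fit, so Out.
(row=5, pile=2, rank=13, mark=star): mark is star, row = 5 — does not fit, so Out.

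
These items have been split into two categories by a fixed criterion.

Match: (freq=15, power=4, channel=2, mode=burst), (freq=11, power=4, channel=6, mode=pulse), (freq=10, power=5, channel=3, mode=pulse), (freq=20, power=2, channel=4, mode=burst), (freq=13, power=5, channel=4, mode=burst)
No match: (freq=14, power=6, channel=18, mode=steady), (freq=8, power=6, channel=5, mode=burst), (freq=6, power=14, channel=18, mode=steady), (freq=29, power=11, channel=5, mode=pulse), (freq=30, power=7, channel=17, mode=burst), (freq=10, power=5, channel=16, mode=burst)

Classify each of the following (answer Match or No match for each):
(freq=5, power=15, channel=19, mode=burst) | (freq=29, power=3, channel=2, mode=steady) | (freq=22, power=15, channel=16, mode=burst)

'Match' ⟺ channel ≤ 6 AND power ≤ 5.
(freq=5, power=15, channel=19, mode=burst) — channel = 19, power = 15, hence No match.
(freq=29, power=3, channel=2, mode=steady) — channel = 2, power = 3, hence Match.
(freq=22, power=15, channel=16, mode=burst) — channel = 16, power = 15, hence No match.

No match, Match, No match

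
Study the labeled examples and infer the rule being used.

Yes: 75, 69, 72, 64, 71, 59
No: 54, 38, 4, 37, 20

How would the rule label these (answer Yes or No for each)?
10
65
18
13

No, Yes, No, No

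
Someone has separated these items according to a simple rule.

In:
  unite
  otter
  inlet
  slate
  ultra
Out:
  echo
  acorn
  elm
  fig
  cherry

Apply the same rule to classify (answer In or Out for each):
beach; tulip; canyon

Out, In, Out

The distinguishing property — contains 't' — holds for all the 'In' cases and none of the 'Out' cases.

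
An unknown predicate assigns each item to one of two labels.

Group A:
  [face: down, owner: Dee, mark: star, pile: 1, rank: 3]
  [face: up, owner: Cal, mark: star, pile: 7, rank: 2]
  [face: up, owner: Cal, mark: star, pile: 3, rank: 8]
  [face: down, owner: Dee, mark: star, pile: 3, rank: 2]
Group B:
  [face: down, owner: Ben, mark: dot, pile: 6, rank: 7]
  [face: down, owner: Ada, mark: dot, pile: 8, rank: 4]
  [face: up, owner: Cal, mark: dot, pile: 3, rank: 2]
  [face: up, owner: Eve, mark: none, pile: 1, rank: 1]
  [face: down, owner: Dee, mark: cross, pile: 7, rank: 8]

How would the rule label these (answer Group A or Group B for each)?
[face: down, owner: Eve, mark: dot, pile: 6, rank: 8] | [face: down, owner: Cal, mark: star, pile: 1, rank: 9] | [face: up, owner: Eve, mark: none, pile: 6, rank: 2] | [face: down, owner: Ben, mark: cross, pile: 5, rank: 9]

Group B, Group A, Group B, Group B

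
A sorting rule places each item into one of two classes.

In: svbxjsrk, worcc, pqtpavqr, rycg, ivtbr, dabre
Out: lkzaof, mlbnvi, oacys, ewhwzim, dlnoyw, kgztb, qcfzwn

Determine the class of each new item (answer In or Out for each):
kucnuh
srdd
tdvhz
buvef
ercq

Checking candidate rules against both groups, what survives is: contains 'r'.
Out: kucnuh, since no 'r'.
In: srdd, since has 'r'.
Out: tdvhz, since no 'r'.
Out: buvef, since no 'r'.
In: ercq, since has 'r'.

Out, In, Out, Out, In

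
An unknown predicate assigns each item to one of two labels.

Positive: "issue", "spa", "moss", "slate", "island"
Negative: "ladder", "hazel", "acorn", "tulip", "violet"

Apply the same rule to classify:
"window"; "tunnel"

The distinguishing property — contains 's' — holds for all the 'Positive' cases and none of the 'Negative' cases.
"window": no 's', fails the rule → Negative. "tunnel": no 's', fails the rule → Negative.

Negative, Negative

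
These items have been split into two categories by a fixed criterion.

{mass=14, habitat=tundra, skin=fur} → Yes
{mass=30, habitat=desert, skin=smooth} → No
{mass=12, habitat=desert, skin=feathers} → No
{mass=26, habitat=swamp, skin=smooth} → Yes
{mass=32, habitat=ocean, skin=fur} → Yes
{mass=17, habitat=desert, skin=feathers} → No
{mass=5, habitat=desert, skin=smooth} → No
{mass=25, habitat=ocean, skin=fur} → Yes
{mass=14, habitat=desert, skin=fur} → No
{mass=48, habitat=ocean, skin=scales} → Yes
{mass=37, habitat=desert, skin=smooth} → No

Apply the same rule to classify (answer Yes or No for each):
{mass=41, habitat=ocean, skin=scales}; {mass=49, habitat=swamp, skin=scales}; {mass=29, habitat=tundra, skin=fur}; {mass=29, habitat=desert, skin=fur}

Yes, Yes, Yes, No

The pattern is that an item is 'Yes' exactly when: habitat is not desert.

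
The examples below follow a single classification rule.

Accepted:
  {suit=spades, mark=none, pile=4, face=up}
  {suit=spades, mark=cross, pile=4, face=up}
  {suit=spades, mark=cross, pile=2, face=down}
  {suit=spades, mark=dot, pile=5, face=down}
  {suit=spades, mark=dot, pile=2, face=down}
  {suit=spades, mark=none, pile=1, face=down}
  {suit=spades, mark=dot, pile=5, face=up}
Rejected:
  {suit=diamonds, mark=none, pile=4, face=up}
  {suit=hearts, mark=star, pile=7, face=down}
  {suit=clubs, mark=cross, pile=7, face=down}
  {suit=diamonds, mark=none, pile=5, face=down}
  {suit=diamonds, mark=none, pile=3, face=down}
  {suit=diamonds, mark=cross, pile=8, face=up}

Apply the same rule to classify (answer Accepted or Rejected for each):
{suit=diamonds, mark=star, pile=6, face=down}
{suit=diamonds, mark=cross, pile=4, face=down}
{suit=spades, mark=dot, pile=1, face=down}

The simplest hypothesis consistent with all the labels is: suit is spades.

Rejected, Rejected, Accepted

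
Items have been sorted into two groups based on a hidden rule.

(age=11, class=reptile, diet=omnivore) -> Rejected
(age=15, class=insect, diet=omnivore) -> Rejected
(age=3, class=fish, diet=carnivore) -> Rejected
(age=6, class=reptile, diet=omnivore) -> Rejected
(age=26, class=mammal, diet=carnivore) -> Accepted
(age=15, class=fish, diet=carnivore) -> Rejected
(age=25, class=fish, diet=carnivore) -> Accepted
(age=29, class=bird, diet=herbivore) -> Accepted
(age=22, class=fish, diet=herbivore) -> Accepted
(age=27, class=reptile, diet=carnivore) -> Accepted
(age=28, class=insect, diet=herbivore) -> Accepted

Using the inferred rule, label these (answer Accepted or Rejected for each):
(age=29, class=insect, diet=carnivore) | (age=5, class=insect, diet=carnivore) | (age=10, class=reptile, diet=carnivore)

The common property of the 'Accepted' items is: age ≥ 22. No 'Rejected' item has it.
(age=29, class=insect, diet=carnivore): Accepted (age = 29).
(age=5, class=insect, diet=carnivore): Rejected (age = 5).
(age=10, class=reptile, diet=carnivore): Rejected (age = 10).

Accepted, Rejected, Rejected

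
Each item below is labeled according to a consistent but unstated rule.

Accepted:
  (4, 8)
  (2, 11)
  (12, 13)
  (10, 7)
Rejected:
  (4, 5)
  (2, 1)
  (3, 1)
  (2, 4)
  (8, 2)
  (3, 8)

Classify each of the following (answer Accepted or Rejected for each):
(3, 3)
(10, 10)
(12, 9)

Rejected, Accepted, Accepted

The pattern is that an item is 'Accepted' exactly when: sum ≥ 12.
(3, 3): Rejected (3+3 = 6).
(10, 10): Accepted (10+10 = 20).
(12, 9): Accepted (12+9 = 21).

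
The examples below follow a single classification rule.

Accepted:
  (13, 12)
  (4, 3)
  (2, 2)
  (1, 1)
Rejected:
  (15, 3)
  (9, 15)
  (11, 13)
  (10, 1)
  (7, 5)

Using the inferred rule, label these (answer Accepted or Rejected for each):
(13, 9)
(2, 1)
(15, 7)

All 'Accepted' examples share one property — |first − second| ≤ 1 — and every 'Rejected' example lacks it.
(13, 9) → |13−9| = 4 → Rejected. (2, 1) → |2−1| = 1 → Accepted. (15, 7) → |15−7| = 8 → Rejected.

Rejected, Accepted, Rejected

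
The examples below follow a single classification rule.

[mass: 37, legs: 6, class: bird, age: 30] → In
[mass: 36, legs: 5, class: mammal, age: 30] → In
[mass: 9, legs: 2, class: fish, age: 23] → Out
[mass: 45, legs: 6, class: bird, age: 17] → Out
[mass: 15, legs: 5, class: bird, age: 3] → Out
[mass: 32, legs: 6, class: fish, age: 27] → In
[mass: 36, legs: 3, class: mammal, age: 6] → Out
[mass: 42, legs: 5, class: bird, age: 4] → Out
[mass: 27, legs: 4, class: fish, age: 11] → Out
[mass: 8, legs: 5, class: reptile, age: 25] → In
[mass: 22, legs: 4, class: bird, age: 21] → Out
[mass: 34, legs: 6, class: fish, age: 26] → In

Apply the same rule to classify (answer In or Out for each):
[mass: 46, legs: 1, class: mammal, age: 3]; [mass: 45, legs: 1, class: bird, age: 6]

All 'In' examples share one property — age ≥ 25 — and every 'Out' example lacks it.
[mass: 46, legs: 1, class: mammal, age: 3] — age = 3, hence Out. [mass: 45, legs: 1, class: bird, age: 6] — age = 6, hence Out.

Out, Out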